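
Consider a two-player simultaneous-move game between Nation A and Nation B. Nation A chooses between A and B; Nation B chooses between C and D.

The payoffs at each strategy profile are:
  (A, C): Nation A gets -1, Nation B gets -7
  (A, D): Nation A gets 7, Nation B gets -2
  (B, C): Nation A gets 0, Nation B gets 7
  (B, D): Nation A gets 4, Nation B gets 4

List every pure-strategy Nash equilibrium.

(A, D) and (B, C)

(A, C): Nation A prefers B (0 > -1); Nation B prefers D (-2 > -7) — not an equilibrium.
(A, D): Nation A gets 7 ≥ 4 from B, and Nation B gets -2 ≥ -7 from C — Nash equilibrium.
(B, C): Nation A gets 0 ≥ -1 from A, and Nation B gets 7 ≥ 4 from D — Nash equilibrium.
(B, D): Nation A prefers A (7 > 4); Nation B prefers C (7 > 4) — not an equilibrium.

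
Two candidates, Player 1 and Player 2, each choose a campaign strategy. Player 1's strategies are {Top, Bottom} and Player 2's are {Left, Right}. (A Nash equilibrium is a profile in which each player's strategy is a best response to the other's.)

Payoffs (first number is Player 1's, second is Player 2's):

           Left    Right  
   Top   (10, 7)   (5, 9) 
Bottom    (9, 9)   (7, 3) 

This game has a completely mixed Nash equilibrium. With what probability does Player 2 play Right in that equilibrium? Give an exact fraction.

Let y be the probability that Player 2 plays Left. In a completely mixed equilibrium, Player 1 must be indifferent between Top and Bottom.
Player 1's expected payoff from Top is 10y + 5(1−y); from Bottom it is 9y + 7(1−y).
Setting these equal: 5y + 5 = 2y + 7, so y = 2/3.
Therefore Player 2 plays Right with probability 1 − 2/3 = 1/3.

1/3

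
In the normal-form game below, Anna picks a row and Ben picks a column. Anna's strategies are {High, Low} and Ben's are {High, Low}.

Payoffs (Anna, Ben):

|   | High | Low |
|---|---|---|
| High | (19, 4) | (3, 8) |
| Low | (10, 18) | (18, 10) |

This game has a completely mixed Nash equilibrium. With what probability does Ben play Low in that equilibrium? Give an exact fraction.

Let q be the probability that Ben plays High. In a completely mixed equilibrium, Anna must be indifferent between High and Low.
Anna's expected payoff from High is 19q + 3(1−q); from Low it is 10q + 18(1−q).
Setting these equal: 16q + 3 = −8q + 18, so q = 5/8.
Therefore Ben plays Low with probability 1 − 5/8 = 3/8.

3/8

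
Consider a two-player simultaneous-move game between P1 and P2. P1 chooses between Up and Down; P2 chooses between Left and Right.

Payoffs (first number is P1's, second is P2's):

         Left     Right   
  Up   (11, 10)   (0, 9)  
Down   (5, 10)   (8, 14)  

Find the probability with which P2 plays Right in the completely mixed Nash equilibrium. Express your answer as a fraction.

Let y be the probability that P2 plays Left. In a completely mixed equilibrium, P1 must be indifferent between Up and Down.
P1's expected payoff from Up is 11y; from Down it is 5y + 8(1−y).
Setting these equal: 11y = −3y + 8, so y = 4/7.
Therefore P2 plays Right with probability 1 − 4/7 = 3/7.

3/7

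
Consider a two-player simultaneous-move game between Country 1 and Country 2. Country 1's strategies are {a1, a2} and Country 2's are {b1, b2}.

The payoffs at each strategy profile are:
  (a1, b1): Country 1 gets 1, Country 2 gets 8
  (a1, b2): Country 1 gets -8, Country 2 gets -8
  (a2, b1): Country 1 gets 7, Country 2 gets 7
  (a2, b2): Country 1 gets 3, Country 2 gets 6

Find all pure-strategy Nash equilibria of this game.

(a2, b1)

(a1, b1): Country 1 prefers a2 (7 > 1) — not an equilibrium.
(a1, b2): Country 1 prefers a2 (3 > -8); Country 2 prefers b1 (8 > -8) — not an equilibrium.
(a2, b1): Country 1 gets 7 ≥ 1 from a1, and Country 2 gets 7 ≥ 6 from b2 — Nash equilibrium.
(a2, b2): Country 2 prefers b1 (7 > 6) — not an equilibrium.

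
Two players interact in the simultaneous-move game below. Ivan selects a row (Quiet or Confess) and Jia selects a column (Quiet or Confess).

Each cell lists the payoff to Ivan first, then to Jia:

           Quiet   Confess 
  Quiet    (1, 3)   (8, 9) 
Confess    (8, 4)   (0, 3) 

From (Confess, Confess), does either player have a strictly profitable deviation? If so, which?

Ivan at (Confess, Confess) earns 0; deviating to Quiet yields 8 — a strict improvement.
Jia earns 3; deviating to Quiet yields 4 — a strict improvement.
Both Ivan and Jia have strictly profitable deviations.

Both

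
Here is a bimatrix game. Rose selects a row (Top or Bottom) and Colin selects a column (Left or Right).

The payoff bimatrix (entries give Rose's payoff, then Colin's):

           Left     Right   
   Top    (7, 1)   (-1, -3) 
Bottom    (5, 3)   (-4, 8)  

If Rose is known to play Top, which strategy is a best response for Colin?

Left

Against Top, Colin earns 1 from Left and -3 from Right.
So Left is the best response.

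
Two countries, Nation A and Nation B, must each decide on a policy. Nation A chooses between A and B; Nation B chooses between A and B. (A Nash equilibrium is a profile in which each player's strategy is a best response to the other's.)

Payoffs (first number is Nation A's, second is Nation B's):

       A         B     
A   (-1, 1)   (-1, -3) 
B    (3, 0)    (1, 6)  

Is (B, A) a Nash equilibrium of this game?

No

At (B, A), Nation A earns 3; switching to A would give -1, so Nation A has no profitable deviation.
Nation B earns 0; switching to B would give 6, so Nation B would deviate.
Since at least one player can profitably deviate, this is not a Nash equilibrium.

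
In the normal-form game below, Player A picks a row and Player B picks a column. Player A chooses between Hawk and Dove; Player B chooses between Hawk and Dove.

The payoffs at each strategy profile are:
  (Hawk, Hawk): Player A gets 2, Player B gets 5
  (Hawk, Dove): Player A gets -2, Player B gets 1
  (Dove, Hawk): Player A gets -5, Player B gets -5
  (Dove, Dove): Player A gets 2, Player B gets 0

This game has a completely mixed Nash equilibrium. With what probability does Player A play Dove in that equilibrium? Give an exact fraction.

Let r be the probability that Player A plays Hawk. In a completely mixed equilibrium, Player B must be indifferent between Hawk and Dove.
Player B's expected payoff from Hawk is 5r − 5(1−r); from Dove it is r.
Setting these equal: 10r − 5 = r, so r = 5/9.
Therefore Player A plays Dove with probability 1 − 5/9 = 4/9.

4/9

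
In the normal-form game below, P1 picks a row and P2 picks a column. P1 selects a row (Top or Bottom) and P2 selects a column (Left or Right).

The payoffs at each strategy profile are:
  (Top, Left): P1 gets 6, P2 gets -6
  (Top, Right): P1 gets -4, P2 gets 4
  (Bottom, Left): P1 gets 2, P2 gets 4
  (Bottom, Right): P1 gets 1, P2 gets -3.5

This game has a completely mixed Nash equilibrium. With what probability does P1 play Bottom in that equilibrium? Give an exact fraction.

Let x be the probability that P1 plays Top. In a completely mixed equilibrium, P2 must be indifferent between Left and Right.
P2's expected payoff from Left is −6x + 4(1−x); from Right it is 4x − 3.5(1−x).
Setting these equal: −10x + 4 = 7.5x − 3.5, so x = 3/7.
Therefore P1 plays Bottom with probability 1 − 3/7 = 4/7.

4/7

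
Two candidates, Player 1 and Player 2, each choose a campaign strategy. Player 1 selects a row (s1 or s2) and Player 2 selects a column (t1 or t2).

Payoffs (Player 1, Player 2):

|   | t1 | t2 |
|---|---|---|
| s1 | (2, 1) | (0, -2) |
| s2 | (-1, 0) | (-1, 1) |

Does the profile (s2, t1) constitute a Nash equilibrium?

At (s2, t1), Player 1 earns -1; switching to s1 would give 2, so Player 1 would deviate.
Player 2 earns 0; switching to t2 would give 1, so Player 2 would deviate.
Since at least one player can profitably deviate, this is not a Nash equilibrium.

No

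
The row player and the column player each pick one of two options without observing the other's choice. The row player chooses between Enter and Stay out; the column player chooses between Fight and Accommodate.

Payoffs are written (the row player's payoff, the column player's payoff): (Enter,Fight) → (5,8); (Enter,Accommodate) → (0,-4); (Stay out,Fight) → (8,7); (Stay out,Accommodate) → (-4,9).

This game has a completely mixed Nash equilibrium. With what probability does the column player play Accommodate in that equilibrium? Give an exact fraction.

Let c be the probability that the column player plays Fight. In a completely mixed equilibrium, the row player must be indifferent between Enter and Stay out.
The row player's expected payoff from Enter is 5c; from Stay out it is 8c − 4(1−c).
Setting these equal: 5c = 12c − 4, so c = 4/7.
Therefore the column player plays Accommodate with probability 1 − 4/7 = 3/7.

3/7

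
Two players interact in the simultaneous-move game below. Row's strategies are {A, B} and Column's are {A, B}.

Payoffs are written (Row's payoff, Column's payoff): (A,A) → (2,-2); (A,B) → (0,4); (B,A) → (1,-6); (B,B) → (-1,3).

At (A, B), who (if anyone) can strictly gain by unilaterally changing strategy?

Neither

Row at (A, B) earns 0; deviating to B yields -1 — not better.
Column earns 4; deviating to A yields -2 — not better.
Neither player can strictly improve; the profile is a Nash equilibrium.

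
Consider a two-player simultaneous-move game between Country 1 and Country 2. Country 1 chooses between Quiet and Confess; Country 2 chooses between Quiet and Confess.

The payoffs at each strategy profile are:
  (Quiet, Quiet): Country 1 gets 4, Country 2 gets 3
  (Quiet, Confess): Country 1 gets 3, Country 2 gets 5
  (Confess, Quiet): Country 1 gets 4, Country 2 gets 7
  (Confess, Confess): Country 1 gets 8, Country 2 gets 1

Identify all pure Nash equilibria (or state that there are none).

(Confess, Quiet)

(Quiet, Quiet): Country 2 prefers Confess (5 > 3) — not an equilibrium.
(Quiet, Confess): Country 1 prefers Confess (8 > 3) — not an equilibrium.
(Confess, Quiet): Country 1 gets 4 ≥ 4 from Quiet, and Country 2 gets 7 ≥ 1 from Confess — Nash equilibrium.
(Confess, Confess): Country 2 prefers Quiet (7 > 1) — not an equilibrium.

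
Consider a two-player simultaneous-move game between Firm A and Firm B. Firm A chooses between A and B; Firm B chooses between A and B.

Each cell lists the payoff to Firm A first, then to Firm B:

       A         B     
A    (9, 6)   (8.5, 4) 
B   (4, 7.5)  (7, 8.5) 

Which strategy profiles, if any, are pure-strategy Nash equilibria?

(A, A): Firm A gets 9 ≥ 4 from B, and Firm B gets 6 ≥ 4 from B — Nash equilibrium.
(A, B): Firm B prefers A (6 > 4) — not an equilibrium.
(B, A): Firm A prefers A (9 > 4); Firm B prefers B (8.5 > 7.5) — not an equilibrium.
(B, B): Firm A prefers A (8.5 > 7) — not an equilibrium.

(A, A)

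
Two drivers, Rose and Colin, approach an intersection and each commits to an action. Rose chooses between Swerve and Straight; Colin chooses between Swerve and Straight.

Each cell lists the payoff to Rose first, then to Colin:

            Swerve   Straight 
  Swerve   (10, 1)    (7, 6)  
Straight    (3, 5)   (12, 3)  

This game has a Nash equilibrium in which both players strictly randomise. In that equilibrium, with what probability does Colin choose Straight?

Let c be the probability that Colin plays Swerve. In a completely mixed equilibrium, Rose must be indifferent between Swerve and Straight.
Rose's expected payoff from Swerve is 10c + 7(1−c); from Straight it is 3c + 12(1−c).
Setting these equal: 3c + 7 = −9c + 12, so c = 5/12.
Therefore Colin plays Straight with probability 1 − 5/12 = 7/12.

7/12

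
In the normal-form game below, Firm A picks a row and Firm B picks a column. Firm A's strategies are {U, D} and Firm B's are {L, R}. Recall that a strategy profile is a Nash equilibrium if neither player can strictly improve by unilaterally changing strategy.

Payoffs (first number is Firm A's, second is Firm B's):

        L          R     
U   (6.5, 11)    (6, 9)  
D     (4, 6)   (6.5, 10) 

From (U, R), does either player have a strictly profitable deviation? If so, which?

Firm A at (U, R) earns 6; deviating to D yields 6.5 — a strict improvement.
Firm B earns 9; deviating to L yields 11 — a strict improvement.
Both Firm A and Firm B have strictly profitable deviations.

Both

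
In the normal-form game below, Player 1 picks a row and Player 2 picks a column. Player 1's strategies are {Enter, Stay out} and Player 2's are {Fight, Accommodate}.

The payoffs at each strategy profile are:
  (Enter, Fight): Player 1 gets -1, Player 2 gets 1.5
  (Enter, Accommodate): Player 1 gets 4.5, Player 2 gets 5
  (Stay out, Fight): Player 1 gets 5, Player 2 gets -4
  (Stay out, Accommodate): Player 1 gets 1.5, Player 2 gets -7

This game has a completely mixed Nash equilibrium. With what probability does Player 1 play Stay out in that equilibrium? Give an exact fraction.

Let x be the probability that Player 1 plays Enter. In a completely mixed equilibrium, Player 2 must be indifferent between Fight and Accommodate.
Player 2's expected payoff from Fight is 1.5x − 4(1−x); from Accommodate it is 5x − 7(1−x).
Setting these equal: 5.5x − 4 = 12x − 7, so x = 6/13.
Therefore Player 1 plays Stay out with probability 1 − 6/13 = 7/13.

7/13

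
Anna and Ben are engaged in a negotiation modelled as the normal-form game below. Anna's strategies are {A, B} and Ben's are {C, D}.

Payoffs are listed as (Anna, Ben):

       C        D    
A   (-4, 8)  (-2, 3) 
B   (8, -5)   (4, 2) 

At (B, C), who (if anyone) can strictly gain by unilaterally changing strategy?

Ben

Anna at (B, C) earns 8; deviating to A yields -4 — not better.
Ben earns -5; deviating to D yields 2 — a strict improvement.
Only Ben has a strictly profitable deviation.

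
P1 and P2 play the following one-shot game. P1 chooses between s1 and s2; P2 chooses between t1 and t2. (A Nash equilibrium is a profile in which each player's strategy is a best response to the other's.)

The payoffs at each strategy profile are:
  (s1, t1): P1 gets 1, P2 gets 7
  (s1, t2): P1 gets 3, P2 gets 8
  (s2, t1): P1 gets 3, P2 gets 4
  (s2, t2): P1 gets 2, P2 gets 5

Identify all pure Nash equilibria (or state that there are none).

(s1, t1): P1 prefers s2 (3 > 1); P2 prefers t2 (8 > 7) — not an equilibrium.
(s1, t2): P1 gets 3 ≥ 2 from s2, and P2 gets 8 ≥ 7 from t1 — Nash equilibrium.
(s2, t1): P2 prefers t2 (5 > 4) — not an equilibrium.
(s2, t2): P1 prefers s1 (3 > 2) — not an equilibrium.

(s1, t2)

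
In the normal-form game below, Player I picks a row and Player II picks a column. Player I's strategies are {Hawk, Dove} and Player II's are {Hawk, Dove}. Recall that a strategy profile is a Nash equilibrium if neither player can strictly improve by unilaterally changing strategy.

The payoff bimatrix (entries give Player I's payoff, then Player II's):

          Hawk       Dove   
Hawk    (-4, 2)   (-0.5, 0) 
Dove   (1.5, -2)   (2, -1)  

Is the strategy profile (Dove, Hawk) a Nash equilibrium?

At (Dove, Hawk), Player I earns 1.5; switching to Hawk would give -4, so Player I has no profitable deviation.
Player II earns -2; switching to Dove would give -1, so Player II would deviate.
Since at least one player can profitably deviate, this is not a Nash equilibrium.

No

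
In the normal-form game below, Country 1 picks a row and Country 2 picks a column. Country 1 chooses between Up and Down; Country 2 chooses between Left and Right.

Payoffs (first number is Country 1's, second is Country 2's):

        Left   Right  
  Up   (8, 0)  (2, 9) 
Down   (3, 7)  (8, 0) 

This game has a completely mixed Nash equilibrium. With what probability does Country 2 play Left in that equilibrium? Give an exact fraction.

Let c be the probability that Country 2 plays Left. In a completely mixed equilibrium, Country 1 must be indifferent between Up and Down.
Country 1's expected payoff from Up is 8c + 2(1−c); from Down it is 3c + 8(1−c).
Setting these equal: 6c + 2 = −5c + 8, so c = 6/11.

6/11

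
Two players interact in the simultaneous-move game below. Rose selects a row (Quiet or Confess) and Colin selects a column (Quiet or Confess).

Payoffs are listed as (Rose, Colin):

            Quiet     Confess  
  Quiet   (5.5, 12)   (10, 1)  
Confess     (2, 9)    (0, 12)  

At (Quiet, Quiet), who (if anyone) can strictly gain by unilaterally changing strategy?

Neither

Rose at (Quiet, Quiet) earns 5.5; deviating to Confess yields 2 — not better.
Colin earns 12; deviating to Confess yields 1 — not better.
Neither player can strictly improve; the profile is a Nash equilibrium.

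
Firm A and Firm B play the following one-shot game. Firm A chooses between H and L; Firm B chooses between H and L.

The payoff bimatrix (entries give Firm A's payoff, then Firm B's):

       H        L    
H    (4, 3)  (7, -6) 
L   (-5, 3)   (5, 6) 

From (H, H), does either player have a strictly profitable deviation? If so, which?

Firm A at (H, H) earns 4; deviating to L yields -5 — not better.
Firm B earns 3; deviating to L yields -6 — not better.
Neither player can strictly improve; the profile is a Nash equilibrium.

Neither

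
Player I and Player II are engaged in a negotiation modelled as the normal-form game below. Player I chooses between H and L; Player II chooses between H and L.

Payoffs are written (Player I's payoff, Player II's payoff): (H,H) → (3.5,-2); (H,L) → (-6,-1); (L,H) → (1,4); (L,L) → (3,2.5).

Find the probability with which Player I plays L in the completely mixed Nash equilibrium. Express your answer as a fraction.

Let x be the probability that Player I plays H. In a completely mixed equilibrium, Player II must be indifferent between H and L.
Player II's expected payoff from H is −2x + 4(1−x); from L it is −x + 2.5(1−x).
Setting these equal: −6x + 4 = −3.5x + 2.5, so x = 3/5.
Therefore Player I plays L with probability 1 − 3/5 = 2/5.

2/5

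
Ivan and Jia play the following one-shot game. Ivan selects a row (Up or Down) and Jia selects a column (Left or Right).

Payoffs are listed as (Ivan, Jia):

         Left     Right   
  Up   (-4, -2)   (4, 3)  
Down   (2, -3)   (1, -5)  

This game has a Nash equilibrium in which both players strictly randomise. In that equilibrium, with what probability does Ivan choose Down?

Let p be the probability that Ivan plays Up. In a completely mixed equilibrium, Jia must be indifferent between Left and Right.
Jia's expected payoff from Left is −2p − 3(1−p); from Right it is 3p − 5(1−p).
Setting these equal: p − 3 = 8p − 5, so p = 2/7.
Therefore Ivan plays Down with probability 1 − 2/7 = 5/7.

5/7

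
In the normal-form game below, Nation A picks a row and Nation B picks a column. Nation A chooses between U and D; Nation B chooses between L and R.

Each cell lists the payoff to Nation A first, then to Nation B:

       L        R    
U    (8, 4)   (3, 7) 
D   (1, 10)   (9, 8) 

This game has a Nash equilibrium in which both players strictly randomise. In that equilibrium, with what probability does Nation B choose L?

Let c be the probability that Nation B plays L. In a completely mixed equilibrium, Nation A must be indifferent between U and D.
Nation A's expected payoff from U is 8c + 3(1−c); from D it is c + 9(1−c).
Setting these equal: 5c + 3 = −8c + 9, so c = 6/13.

6/13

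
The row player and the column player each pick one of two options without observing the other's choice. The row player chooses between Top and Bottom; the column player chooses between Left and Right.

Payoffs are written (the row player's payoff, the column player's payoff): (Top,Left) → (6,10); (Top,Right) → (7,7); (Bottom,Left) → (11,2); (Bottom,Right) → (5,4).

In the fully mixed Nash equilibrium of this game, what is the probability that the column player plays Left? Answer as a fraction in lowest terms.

Let y be the probability that the column player plays Left. In a completely mixed equilibrium, the row player must be indifferent between Top and Bottom.
The row player's expected payoff from Top is 6y + 7(1−y); from Bottom it is 11y + 5(1−y).
Setting these equal: −y + 7 = 6y + 5, so y = 2/7.

2/7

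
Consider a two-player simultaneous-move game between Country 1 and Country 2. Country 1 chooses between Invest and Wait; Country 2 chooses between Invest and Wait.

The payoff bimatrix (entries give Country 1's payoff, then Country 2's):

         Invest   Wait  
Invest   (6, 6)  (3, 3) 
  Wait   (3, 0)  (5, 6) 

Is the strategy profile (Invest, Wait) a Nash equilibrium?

At (Invest, Wait), Country 1 earns 3; switching to Wait would give 5, so Country 1 would deviate.
Country 2 earns 3; switching to Invest would give 6, so Country 2 would deviate.
Since at least one player can profitably deviate, this is not a Nash equilibrium.

No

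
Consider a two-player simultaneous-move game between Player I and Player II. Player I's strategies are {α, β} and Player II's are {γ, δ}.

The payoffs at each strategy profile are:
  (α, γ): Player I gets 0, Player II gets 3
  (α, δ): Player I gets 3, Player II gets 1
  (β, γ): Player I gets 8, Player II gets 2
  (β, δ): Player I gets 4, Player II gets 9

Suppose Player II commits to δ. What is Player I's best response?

Against δ, Player I earns 3 from α and 4 from β.
So β is the best response.

β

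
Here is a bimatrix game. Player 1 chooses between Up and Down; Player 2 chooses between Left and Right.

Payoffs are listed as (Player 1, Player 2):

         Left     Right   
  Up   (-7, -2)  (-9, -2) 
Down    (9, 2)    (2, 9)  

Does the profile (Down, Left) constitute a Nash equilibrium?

At (Down, Left), Player 1 earns 9; switching to Up would give -7, so Player 1 has no profitable deviation.
Player 2 earns 2; switching to Right would give 9, so Player 2 would deviate.
Since at least one player can profitably deviate, this is not a Nash equilibrium.

No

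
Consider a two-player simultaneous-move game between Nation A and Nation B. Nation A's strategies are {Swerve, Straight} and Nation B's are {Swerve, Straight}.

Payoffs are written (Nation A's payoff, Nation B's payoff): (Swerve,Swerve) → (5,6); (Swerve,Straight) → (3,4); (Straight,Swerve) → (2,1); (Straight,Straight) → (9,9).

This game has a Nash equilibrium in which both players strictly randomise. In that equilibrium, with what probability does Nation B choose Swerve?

2/3

Let c be the probability that Nation B plays Swerve. In a completely mixed equilibrium, Nation A must be indifferent between Swerve and Straight.
Nation A's expected payoff from Swerve is 5c + 3(1−c); from Straight it is 2c + 9(1−c).
Setting these equal: 2c + 3 = −7c + 9, so c = 2/3.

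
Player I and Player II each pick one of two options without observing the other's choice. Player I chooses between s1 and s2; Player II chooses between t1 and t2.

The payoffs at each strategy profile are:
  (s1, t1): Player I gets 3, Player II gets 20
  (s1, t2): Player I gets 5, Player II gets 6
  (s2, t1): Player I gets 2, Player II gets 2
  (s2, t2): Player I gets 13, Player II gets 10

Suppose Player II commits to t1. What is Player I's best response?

Against t1, Player I earns 3 from s1 and 2 from s2.
So s1 is the best response.

s1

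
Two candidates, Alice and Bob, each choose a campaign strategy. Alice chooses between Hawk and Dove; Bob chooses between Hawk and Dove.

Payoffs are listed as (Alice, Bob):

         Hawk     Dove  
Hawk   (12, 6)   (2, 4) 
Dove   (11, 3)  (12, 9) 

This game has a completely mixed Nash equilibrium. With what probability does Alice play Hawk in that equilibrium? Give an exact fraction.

Let r be the probability that Alice plays Hawk. In a completely mixed equilibrium, Bob must be indifferent between Hawk and Dove.
Bob's expected payoff from Hawk is 6r + 3(1−r); from Dove it is 4r + 9(1−r).
Setting these equal: 3r + 3 = −5r + 9, so r = 3/4.

3/4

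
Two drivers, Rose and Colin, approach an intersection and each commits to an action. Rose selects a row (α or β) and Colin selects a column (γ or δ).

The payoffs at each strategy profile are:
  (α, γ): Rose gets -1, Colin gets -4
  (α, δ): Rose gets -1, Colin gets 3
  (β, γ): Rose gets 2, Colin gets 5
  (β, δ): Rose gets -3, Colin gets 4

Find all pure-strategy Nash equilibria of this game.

(α, γ): Rose prefers β (2 > -1); Colin prefers δ (3 > -4) — not an equilibrium.
(α, δ): Rose gets -1 ≥ -3 from β, and Colin gets 3 ≥ -4 from γ — Nash equilibrium.
(β, γ): Rose gets 2 ≥ -1 from α, and Colin gets 5 ≥ 4 from δ — Nash equilibrium.
(β, δ): Rose prefers α (-1 > -3); Colin prefers γ (5 > 4) — not an equilibrium.

(α, δ) and (β, γ)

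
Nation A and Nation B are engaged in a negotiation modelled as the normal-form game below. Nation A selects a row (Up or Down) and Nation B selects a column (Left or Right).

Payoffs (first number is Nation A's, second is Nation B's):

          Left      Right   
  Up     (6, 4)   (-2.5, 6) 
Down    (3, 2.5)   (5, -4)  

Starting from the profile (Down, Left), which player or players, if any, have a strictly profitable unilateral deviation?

Nation A at (Down, Left) earns 3; deviating to Up yields 6 — a strict improvement.
Nation B earns 2.5; deviating to Right yields -4 — not better.
Only Nation A has a strictly profitable deviation.

Nation A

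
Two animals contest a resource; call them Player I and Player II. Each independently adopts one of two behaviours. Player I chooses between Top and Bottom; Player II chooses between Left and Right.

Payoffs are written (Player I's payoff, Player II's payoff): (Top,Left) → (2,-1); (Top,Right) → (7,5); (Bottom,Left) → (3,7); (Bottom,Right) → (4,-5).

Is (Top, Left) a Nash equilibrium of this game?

At (Top, Left), Player I earns 2; switching to Bottom would give 3, so Player I would deviate.
Player II earns -1; switching to Right would give 5, so Player II would deviate.
Since at least one player can profitably deviate, this is not a Nash equilibrium.

No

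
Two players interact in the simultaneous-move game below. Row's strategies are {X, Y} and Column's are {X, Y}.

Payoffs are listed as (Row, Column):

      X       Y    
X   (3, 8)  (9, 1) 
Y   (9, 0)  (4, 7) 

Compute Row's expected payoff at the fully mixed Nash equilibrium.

69/11

First find q, the probability Column plays X, from Row's indifference between X and Y: 3q + 9(1−q) = 9q + 4(1−q), giving q = 5/11.
Since Row is indifferent in equilibrium, Row's expected payoff equals the payoff from either row against (5/11, 6/11). Using X: 3(5/11) + 9(6/11) = 69/11.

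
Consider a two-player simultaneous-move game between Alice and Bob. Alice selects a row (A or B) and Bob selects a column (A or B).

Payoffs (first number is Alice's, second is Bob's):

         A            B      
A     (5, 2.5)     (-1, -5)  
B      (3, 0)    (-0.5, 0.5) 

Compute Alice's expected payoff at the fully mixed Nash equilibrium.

1/5

First find q, the probability Bob plays A, from Alice's indifference between A and B: 5q − (1−q) = 3q − 0.5(1−q), giving q = 1/5.
Since Alice is indifferent in equilibrium, Alice's expected payoff equals the payoff from either row against (1/5, 4/5). Using A: 5(1/5) − (4/5) = 1/5.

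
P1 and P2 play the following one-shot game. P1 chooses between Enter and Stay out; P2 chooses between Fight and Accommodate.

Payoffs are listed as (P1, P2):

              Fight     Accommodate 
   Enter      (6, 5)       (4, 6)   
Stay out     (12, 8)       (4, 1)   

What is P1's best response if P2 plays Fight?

Stay out

Against Fight, P1 earns 6 from Enter and 12 from Stay out.
So Stay out is the best response.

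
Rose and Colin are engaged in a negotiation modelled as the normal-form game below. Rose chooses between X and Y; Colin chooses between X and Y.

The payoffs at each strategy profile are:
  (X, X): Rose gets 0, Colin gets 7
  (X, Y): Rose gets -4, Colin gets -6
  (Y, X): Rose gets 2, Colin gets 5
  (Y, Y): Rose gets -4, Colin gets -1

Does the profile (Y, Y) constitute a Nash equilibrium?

At (Y, Y), Rose earns -4; switching to X would give -4, so Rose has no profitable deviation.
Colin earns -1; switching to X would give 5, so Colin would deviate.
Since at least one player can profitably deviate, this is not a Nash equilibrium.

No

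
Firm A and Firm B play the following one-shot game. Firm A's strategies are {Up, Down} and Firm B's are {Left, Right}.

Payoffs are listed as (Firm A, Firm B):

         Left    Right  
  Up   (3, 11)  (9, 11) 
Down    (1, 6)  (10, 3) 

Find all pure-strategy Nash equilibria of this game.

(Up, Left): Firm A gets 3 ≥ 1 from Down, and Firm B gets 11 ≥ 11 from Right — Nash equilibrium.
(Up, Right): Firm A prefers Down (10 > 9) — not an equilibrium.
(Down, Left): Firm A prefers Up (3 > 1) — not an equilibrium.
(Down, Right): Firm B prefers Left (6 > 3) — not an equilibrium.

(Up, Left)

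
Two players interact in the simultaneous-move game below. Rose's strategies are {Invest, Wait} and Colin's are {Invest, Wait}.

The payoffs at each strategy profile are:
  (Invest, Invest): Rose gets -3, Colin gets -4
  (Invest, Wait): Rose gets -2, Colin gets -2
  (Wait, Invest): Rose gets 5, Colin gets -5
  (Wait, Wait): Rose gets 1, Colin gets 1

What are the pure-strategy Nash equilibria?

(Wait, Wait)

(Invest, Invest): Rose prefers Wait (5 > -3); Colin prefers Wait (-2 > -4) — not an equilibrium.
(Invest, Wait): Rose prefers Wait (1 > -2) — not an equilibrium.
(Wait, Invest): Colin prefers Wait (1 > -5) — not an equilibrium.
(Wait, Wait): Rose gets 1 ≥ -2 from Invest, and Colin gets 1 ≥ -5 from Invest — Nash equilibrium.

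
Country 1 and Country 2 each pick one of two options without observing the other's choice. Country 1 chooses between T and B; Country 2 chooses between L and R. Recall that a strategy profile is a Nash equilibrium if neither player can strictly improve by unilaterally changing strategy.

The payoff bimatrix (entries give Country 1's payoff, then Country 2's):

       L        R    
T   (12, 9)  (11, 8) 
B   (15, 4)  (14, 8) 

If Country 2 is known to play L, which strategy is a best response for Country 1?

B

Against L, Country 1 earns 12 from T and 15 from B.
So B is the best response.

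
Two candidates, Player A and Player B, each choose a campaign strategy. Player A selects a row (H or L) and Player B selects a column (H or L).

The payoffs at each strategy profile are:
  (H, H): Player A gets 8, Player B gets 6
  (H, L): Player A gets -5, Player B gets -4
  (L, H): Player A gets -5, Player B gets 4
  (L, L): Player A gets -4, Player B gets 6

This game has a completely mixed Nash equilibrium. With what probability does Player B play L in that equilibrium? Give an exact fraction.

Let q be the probability that Player B plays H. In a completely mixed equilibrium, Player A must be indifferent between H and L.
Player A's expected payoff from H is 8q − 5(1−q); from L it is −5q − 4(1−q).
Setting these equal: 13q − 5 = −q − 4, so q = 1/14.
Therefore Player B plays L with probability 1 − 1/14 = 13/14.

13/14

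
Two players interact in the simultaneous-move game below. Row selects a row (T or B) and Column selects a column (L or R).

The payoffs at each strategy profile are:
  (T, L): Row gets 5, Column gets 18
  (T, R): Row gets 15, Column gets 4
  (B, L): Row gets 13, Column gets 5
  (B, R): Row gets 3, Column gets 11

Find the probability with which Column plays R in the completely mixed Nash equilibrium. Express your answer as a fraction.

2/5

Let y be the probability that Column plays L. In a completely mixed equilibrium, Row must be indifferent between T and B.
Row's expected payoff from T is 5y + 15(1−y); from B it is 13y + 3(1−y).
Setting these equal: −10y + 15 = 10y + 3, so y = 3/5.
Therefore Column plays R with probability 1 − 3/5 = 2/5.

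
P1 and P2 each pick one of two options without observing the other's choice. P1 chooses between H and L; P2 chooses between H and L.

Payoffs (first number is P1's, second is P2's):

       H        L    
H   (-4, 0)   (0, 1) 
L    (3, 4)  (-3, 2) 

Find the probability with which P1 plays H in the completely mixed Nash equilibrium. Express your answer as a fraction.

Let x be the probability that P1 plays H. In a completely mixed equilibrium, P2 must be indifferent between H and L.
P2's expected payoff from H is 4(1−x); from L it is x + 2(1−x).
Setting these equal: −4x + 4 = −x + 2, so x = 2/3.

2/3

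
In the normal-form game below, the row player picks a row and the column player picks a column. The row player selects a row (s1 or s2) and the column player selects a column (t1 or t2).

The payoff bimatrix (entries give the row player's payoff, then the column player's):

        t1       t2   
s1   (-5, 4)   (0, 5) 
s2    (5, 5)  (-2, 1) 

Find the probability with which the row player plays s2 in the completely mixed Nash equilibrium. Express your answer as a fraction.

Let p be the probability that the row player plays s1. In a completely mixed equilibrium, the column player must be indifferent between t1 and t2.
The column player's expected payoff from t1 is 4p + 5(1−p); from t2 it is 5p + (1−p).
Setting these equal: −p + 5 = 4p + 1, so p = 4/5.
Therefore the row player plays s2 with probability 1 − 4/5 = 1/5.

1/5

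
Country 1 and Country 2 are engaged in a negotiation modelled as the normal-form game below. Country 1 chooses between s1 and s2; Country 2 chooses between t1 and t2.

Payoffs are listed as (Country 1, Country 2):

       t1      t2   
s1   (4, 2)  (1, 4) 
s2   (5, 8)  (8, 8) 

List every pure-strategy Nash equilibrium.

(s1, t1): Country 1 prefers s2 (5 > 4); Country 2 prefers t2 (4 > 2) — not an equilibrium.
(s1, t2): Country 1 prefers s2 (8 > 1) — not an equilibrium.
(s2, t1): Country 1 gets 5 ≥ 4 from s1, and Country 2 gets 8 ≥ 8 from t2 — Nash equilibrium.
(s2, t2): Country 1 gets 8 ≥ 1 from s1, and Country 2 gets 8 ≥ 8 from t1 — Nash equilibrium.

(s2, t1) and (s2, t2)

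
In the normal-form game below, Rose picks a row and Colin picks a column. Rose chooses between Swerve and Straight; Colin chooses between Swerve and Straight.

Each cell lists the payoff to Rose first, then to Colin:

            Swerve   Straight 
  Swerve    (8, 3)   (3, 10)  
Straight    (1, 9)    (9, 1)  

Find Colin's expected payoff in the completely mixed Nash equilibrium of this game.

First find p, the probability Rose plays Swerve, from Colin's indifference between Swerve and Straight: 3p + 9(1−p) = 10p + (1−p), giving p = 8/15.
Since Colin is indifferent in equilibrium, Colin's expected payoff equals the payoff from either column against (8/15, 7/15). Using Swerve: 3(8/15) + 9(7/15) = 29/5.

29/5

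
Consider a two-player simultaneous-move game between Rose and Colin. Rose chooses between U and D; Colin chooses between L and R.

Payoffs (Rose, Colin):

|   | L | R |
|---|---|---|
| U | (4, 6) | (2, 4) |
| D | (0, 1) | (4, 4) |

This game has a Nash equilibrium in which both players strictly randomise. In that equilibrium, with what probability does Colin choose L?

Let q be the probability that Colin plays L. In a completely mixed equilibrium, Rose must be indifferent between U and D.
Rose's expected payoff from U is 4q + 2(1−q); from D it is 4(1−q).
Setting these equal: 2q + 2 = −4q + 4, so q = 1/3.

1/3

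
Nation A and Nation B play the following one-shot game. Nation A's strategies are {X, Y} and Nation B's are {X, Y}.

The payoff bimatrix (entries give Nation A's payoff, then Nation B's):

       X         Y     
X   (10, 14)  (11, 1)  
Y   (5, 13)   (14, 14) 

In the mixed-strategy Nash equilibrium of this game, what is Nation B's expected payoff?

183/14

First find x, the probability Nation A plays X, from Nation B's indifference between X and Y: 14x + 13(1−x) = x + 14(1−x), giving x = 1/14.
Since Nation B is indifferent in equilibrium, Nation B's expected payoff equals the payoff from either column against (1/14, 13/14). Using X: 14(1/14) + 13(13/14) = 183/14.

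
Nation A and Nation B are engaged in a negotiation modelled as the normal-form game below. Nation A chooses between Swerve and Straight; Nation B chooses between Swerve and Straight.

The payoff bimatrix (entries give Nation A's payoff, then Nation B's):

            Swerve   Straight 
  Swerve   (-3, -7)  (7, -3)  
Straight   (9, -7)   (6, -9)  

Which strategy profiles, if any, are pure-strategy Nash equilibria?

(Swerve, Swerve): Nation A prefers Straight (9 > -3); Nation B prefers Straight (-3 > -7) — not an equilibrium.
(Swerve, Straight): Nation A gets 7 ≥ 6 from Straight, and Nation B gets -3 ≥ -7 from Swerve — Nash equilibrium.
(Straight, Swerve): Nation A gets 9 ≥ -3 from Swerve, and Nation B gets -7 ≥ -9 from Straight — Nash equilibrium.
(Straight, Straight): Nation A prefers Swerve (7 > 6); Nation B prefers Swerve (-7 > -9) — not an equilibrium.

(Swerve, Straight) and (Straight, Swerve)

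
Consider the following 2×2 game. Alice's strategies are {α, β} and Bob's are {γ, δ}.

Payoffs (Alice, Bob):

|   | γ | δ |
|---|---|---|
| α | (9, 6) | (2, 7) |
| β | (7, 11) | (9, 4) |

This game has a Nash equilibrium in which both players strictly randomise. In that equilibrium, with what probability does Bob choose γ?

Let q be the probability that Bob plays γ. In a completely mixed equilibrium, Alice must be indifferent between α and β.
Alice's expected payoff from α is 9q + 2(1−q); from β it is 7q + 9(1−q).
Setting these equal: 7q + 2 = −2q + 9, so q = 7/9.

7/9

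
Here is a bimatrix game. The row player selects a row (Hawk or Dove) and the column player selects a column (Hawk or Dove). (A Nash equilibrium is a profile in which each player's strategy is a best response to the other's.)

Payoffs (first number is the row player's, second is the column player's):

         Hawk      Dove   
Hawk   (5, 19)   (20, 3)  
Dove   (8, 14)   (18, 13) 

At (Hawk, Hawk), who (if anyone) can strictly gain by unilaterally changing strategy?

The row player at (Hawk, Hawk) earns 5; deviating to Dove yields 8 — a strict improvement.
The column player earns 19; deviating to Dove yields 3 — not better.
Only the row player has a strictly profitable deviation.

The row player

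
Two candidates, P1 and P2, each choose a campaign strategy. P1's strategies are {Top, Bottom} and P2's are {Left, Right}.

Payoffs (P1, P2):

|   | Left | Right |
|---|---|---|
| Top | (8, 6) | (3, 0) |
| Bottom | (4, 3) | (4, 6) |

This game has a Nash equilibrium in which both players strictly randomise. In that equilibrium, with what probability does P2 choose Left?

1/5

Let q be the probability that P2 plays Left. In a completely mixed equilibrium, P1 must be indifferent between Top and Bottom.
P1's expected payoff from Top is 8q + 3(1−q); from Bottom it is 4q + 4(1−q).
Setting these equal: 5q + 3 = 4, so q = 1/5.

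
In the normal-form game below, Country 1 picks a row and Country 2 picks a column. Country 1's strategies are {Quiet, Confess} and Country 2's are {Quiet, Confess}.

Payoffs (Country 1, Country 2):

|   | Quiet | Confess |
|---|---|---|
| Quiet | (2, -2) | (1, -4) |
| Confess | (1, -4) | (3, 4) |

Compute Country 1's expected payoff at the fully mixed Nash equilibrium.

5/3

First find q, the probability Country 2 plays Quiet, from Country 1's indifference between Quiet and Confess: 2q + (1−q) = q + 3(1−q), giving q = 2/3.
Since Country 1 is indifferent in equilibrium, Country 1's expected payoff equals the payoff from either row against (2/3, 1/3). Using Quiet: 2(2/3) + (1/3) = 5/3.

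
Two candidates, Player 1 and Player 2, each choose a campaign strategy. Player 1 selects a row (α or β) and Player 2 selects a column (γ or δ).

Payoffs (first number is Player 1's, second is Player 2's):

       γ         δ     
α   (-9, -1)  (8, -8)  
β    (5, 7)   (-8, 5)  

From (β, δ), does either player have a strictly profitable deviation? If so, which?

Both

Player 1 at (β, δ) earns -8; deviating to α yields 8 — a strict improvement.
Player 2 earns 5; deviating to γ yields 7 — a strict improvement.
Both Player 1 and Player 2 have strictly profitable deviations.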